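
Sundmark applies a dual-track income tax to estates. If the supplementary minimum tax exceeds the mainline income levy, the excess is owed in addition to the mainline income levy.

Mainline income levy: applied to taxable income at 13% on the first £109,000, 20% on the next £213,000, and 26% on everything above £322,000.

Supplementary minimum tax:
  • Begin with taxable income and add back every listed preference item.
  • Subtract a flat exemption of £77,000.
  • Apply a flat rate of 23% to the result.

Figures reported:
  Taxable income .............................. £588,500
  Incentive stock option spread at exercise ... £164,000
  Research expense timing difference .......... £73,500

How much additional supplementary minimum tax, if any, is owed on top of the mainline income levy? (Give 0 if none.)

Supplementary minimum tax:
  Adjusted income: £588,500 + £164,000 + £73,500 = £826,000
  Less exemption £77,000 → base £749,000
  £749,000 × 23% = £172,270

Mainline income levy:
  £109,000 × 13% = £14,170
  £213,000 × 20% = £42,600
  £266,500 × 26% = £69,290
  → £126,060

Excess of supplementary minimum tax over mainline income levy: £172,270 − £126,060 = £46,210.

£46,210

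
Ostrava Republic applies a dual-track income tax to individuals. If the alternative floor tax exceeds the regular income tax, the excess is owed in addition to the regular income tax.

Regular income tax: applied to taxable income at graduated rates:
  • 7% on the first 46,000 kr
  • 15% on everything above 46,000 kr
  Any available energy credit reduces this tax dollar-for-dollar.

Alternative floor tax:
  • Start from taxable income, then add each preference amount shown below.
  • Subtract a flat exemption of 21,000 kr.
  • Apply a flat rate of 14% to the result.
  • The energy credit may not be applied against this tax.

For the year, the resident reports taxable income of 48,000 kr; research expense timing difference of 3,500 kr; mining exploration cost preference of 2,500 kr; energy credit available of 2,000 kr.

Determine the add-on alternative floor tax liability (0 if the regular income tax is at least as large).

3,100 kr

Regular income tax:
  46,000 kr × 7% = 3,220 kr
  2,000 kr × 15% = 300 kr
  → 3,520 kr
  Less energy credit 2,000 kr → 1,520 kr

Alternative floor tax:
  Adjusted income: 48,000 kr + 3,500 kr + 2,500 kr = 54,000 kr
  Less exemption 21,000 kr → base 33,000 kr
  33,000 kr × 14% = 4,620 kr

Excess of alternative floor tax over regular income tax: 4,620 kr − 1,520 kr = 3,100 kr.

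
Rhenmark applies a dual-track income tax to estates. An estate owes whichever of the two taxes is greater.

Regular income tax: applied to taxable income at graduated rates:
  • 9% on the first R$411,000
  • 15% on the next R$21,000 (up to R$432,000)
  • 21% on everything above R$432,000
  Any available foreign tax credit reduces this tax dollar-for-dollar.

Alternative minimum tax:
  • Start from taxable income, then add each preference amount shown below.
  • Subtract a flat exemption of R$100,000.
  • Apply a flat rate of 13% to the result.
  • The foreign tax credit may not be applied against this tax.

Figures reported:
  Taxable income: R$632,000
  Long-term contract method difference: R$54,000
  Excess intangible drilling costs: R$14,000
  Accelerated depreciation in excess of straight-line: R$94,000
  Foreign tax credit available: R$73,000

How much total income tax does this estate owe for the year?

R$90,220

Alternative minimum tax:
  Adjusted income: R$632,000 + R$54,000 + R$14,000 + R$94,000 = R$794,000
  Less exemption R$100,000 → base R$694,000
  R$694,000 × 13% = R$90,220

Regular income tax:
  R$411,000 × 9% = R$36,990
  R$21,000 × 15% = R$3,150
  R$200,000 × 21% = R$42,000
  → R$82,140
  Less foreign tax credit R$73,000 → R$9,140

R$90,220 > R$9,140, so the alternative minimum tax is the binding amount.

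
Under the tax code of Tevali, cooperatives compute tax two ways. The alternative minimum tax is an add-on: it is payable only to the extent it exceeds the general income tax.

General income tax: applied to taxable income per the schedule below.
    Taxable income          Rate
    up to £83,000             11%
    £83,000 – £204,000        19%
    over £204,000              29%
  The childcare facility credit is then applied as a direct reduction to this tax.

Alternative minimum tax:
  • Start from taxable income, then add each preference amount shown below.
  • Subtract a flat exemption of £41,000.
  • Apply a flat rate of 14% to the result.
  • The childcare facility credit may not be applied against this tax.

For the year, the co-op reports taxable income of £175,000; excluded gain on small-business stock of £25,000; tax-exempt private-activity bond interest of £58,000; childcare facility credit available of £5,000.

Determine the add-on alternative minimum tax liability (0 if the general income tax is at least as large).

General income tax:
  £83,000 × 11% = £9,130
  £92,000 × 19% = £17,480
  → £26,610
  Less childcare facility credit £5,000 → £21,610

Alternative minimum tax:
  Adjusted income: £175,000 + £25,000 + £58,000 = £258,000
  Less exemption £41,000 → base £217,000
  £217,000 × 14% = £30,380

Excess of alternative minimum tax over general income tax: £30,380 − £21,610 = £8,770.

£8,770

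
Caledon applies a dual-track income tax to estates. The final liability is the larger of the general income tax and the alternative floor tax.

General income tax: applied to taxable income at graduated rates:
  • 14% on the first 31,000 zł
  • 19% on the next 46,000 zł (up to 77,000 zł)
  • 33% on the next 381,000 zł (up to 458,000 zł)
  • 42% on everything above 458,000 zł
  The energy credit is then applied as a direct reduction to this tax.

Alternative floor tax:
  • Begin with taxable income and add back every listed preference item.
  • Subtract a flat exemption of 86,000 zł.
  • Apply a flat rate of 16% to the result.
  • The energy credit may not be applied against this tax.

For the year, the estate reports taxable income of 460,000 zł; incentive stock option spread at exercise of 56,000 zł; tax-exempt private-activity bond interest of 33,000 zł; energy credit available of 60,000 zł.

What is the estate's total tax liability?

General income tax:
  31,000 zł × 14% = 4,340 zł
  46,000 zł × 19% = 8,740 zł
  381,000 zł × 33% = 125,730 zł
  2,000 zł × 42% = 840 zł
  → 139,650 zł
  Less energy credit 60,000 zł → 79,650 zł

Alternative floor tax:
  Adjusted income: 460,000 zł + 56,000 zł + 33,000 zł = 549,000 zł
  Less exemption 86,000 zł → base 463,000 zł
  463,000 zł × 16% = 74,080 zł

79,650 zł > 74,080 zł, so the general income tax governs.

79,650 zł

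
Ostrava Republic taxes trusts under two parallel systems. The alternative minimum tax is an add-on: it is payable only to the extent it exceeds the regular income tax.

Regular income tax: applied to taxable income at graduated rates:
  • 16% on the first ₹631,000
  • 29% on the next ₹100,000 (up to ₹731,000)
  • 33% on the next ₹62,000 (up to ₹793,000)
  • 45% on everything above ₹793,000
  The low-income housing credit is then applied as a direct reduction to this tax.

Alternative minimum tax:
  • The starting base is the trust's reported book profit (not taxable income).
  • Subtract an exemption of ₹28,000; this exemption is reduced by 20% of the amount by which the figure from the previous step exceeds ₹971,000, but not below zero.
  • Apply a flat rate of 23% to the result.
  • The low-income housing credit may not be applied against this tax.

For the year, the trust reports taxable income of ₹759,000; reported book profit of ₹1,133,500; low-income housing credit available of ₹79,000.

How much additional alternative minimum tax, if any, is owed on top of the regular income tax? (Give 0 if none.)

Regular income tax:
  ₹631,000 × 16% = ₹100,960
  ₹100,000 × 29% = ₹29,000
  ₹28,000 × 33% = ₹9,240
  → ₹139,200
  Less low-income housing credit ₹79,000 → ₹60,200

Alternative minimum tax:
  Base (reported book profit): ₹1,133,500
  Exemption: 20% × (₹1,133,500 − ₹971,000) = ₹32,500 ≥ ₹28,000, so the exemption is fully phased out
  Base: ₹1,133,500 − ₹0 = ₹1,133,500
  ₹1,133,500 × 23% = ₹260,705

Excess of alternative minimum tax over regular income tax: ₹260,705 − ₹60,200 = ₹200,505.

₹200,505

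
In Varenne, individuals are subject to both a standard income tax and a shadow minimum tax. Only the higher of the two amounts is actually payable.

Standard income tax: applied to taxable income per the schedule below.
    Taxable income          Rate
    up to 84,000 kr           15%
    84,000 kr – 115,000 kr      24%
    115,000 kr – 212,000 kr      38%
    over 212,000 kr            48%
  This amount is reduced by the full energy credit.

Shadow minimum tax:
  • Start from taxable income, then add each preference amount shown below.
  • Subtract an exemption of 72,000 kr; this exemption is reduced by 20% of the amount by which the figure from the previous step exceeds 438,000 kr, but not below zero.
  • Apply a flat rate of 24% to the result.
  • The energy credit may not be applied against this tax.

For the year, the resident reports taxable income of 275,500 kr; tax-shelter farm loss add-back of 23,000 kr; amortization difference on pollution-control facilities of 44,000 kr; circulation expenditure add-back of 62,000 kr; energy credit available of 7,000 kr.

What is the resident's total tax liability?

80,380 kr

Standard income tax:
  84,000 kr × 15% = 12,600 kr
  31,000 kr × 24% = 7,440 kr
  97,000 kr × 38% = 36,860 kr
  63,500 kr × 48% = 30,480 kr
  → 87,380 kr
  Less energy credit 7,000 kr → 80,380 kr

Shadow minimum tax:
  Adjusted income: 275,500 kr + 23,000 kr + 44,000 kr + 62,000 kr = 404,500 kr
  Exemption: 404,500 kr ≤ 438,000 kr, so full 72,000 kr applies
  Base: 404,500 kr − 72,000 kr = 332,500 kr
  332,500 kr × 24% = 79,800 kr

80,380 kr > 79,800 kr, so the standard income tax governs.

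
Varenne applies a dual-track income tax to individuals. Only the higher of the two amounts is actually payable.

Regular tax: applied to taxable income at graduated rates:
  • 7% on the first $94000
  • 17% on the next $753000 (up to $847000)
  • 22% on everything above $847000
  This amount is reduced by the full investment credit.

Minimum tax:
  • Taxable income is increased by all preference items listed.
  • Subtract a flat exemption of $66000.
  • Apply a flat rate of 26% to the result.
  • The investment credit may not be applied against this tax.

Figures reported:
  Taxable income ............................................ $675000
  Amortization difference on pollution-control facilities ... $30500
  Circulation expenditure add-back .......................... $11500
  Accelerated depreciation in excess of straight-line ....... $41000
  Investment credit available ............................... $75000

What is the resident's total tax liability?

$179920

Minimum tax:
  Adjusted income: $675000 + $30500 + $11500 + $41000 = $758000
  Less exemption $66000 → base $692000
  $692000 × 26% = $179920

Regular tax:
  $94000 × 7% = $6580
  $581000 × 17% = $98770
  → $105350
  Less investment credit $75000 → $30350

$179920 > $30350, so the minimum tax is the binding amount.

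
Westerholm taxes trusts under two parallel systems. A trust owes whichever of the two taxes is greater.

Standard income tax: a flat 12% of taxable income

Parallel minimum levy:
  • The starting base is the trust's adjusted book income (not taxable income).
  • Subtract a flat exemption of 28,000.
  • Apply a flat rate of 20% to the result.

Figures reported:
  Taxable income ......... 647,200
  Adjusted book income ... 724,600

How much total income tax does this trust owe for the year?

Standard income tax:
  647,200 × 12% = 77,664

Parallel minimum levy:
  Base (adjusted book income): 724,600
  Less exemption 28,000 → base 696,600
  696,600 × 20% = 139,320

139,320 > 77,664, so the parallel minimum levy is the binding amount.

139,320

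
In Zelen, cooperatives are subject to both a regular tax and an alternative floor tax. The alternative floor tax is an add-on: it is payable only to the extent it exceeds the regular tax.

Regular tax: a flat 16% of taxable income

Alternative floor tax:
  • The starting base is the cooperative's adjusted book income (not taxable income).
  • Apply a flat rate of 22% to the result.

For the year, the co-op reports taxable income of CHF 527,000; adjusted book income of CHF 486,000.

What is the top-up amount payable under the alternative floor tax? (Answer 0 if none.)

Regular tax:
  CHF 527,000 × 16% = CHF 84,320

Alternative floor tax:
  Base (adjusted book income): CHF 486,000
  CHF 486,000 × 22% = CHF 106,920

Excess of alternative floor tax over regular tax: CHF 106,920 − CHF 84,320 = CHF 22,600.

CHF 22,600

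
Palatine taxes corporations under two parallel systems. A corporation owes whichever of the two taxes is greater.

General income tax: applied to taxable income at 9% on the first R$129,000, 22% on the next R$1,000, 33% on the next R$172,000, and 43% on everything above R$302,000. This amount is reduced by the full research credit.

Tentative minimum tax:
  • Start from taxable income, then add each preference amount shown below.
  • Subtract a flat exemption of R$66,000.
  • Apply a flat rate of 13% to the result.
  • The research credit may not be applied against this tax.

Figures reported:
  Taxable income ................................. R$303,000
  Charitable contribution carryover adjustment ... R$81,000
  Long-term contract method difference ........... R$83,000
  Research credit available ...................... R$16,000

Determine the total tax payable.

R$53,020

General income tax:
  R$129,000 × 9% = R$11,610
  R$1,000 × 22% = R$220
  R$172,000 × 33% = R$56,760
  R$1,000 × 43% = R$430
  → R$69,020
  Less research credit R$16,000 → R$53,020

Tentative minimum tax:
  Adjusted income: R$303,000 + R$81,000 + R$83,000 = R$467,000
  Less exemption R$66,000 → base R$401,000
  R$401,000 × 13% = R$52,130

R$53,020 > R$52,130, so the general income tax governs.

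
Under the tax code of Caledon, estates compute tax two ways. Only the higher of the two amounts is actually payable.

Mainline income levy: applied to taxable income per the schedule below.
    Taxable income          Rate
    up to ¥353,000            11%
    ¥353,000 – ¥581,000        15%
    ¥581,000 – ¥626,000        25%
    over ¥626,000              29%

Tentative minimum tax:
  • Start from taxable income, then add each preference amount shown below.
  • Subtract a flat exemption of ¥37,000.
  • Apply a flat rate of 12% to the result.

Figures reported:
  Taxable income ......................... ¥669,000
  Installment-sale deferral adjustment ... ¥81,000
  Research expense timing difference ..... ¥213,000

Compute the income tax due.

Tentative minimum tax:
  Adjusted income: ¥669,000 + ¥81,000 + ¥213,000 = ¥963,000
  Less exemption ¥37,000 → base ¥926,000
  ¥926,000 × 12% = ¥111,120

Mainline income levy:
  ¥353,000 × 11% = ¥38,830
  ¥228,000 × 15% = ¥34,200
  ¥45,000 × 25% = ¥11,250
  ¥43,000 × 29% = ¥12,470
  → ¥96,750

¥111,120 > ¥96,750, so the tentative minimum tax is the binding amount.

¥111,120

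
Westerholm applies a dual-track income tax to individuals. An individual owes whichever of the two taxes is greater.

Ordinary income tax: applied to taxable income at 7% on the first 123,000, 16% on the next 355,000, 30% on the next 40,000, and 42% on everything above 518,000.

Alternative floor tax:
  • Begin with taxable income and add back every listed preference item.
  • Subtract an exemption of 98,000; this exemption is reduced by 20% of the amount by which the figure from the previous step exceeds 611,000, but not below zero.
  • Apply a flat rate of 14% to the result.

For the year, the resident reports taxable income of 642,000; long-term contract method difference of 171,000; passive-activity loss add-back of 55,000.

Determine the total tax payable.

Alternative floor tax:
  Adjusted income: 642,000 + 171,000 + 55,000 = 868,000
  Exemption: 98,000 − 20% × (868,000 − 611,000) = 98,000 − 51,400 = 46,600
  Base: 868,000 − 46,600 = 821,400
  821,400 × 14% = 114,996

Ordinary income tax:
  123,000 × 7% = 8,610
  355,000 × 16% = 56,800
  40,000 × 30% = 12,000
  124,000 × 42% = 52,080
  → 129,490

129,490 > 114,996, so the ordinary income tax governs.

129,490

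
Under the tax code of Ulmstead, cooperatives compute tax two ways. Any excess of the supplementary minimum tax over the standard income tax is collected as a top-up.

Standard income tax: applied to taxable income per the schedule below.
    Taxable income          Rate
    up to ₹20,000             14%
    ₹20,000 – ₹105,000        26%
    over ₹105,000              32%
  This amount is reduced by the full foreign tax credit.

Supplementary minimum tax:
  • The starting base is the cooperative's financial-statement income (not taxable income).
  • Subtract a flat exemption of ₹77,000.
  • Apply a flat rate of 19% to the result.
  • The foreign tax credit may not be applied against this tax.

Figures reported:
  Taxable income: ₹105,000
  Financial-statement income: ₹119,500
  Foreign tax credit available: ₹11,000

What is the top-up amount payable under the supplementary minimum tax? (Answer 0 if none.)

₹0

Standard income tax:
  ₹20,000 × 14% = ₹2,800
  ₹85,000 × 26% = ₹22,100
  → ₹24,900
  Less foreign tax credit ₹11,000 → ₹13,900

Supplementary minimum tax:
  Base (financial-statement income): ₹119,500
  Less exemption ₹77,000 → base ₹42,500
  ₹42,500 × 19% = ₹8,075

₹8,075 ≤ ₹13,900, so no add-on is due.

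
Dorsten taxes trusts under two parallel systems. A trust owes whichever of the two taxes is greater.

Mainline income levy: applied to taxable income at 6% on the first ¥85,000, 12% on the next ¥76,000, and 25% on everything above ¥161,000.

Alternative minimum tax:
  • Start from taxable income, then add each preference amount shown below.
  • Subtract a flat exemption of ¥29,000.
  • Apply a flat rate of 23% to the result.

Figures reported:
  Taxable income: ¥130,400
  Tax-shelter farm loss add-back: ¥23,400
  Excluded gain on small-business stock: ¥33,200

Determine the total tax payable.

¥36,340

Alternative minimum tax:
  Adjusted income: ¥130,400 + ¥23,400 + ¥33,200 = ¥187,000
  Less exemption ¥29,000 → base ¥158,000
  ¥158,000 × 23% = ¥36,340

Mainline income levy:
  ¥85,000 × 6% = ¥5,100
  ¥45,400 × 12% = ¥5,448
  → ¥10,548

¥36,340 > ¥10,548, so the alternative minimum tax is the binding amount.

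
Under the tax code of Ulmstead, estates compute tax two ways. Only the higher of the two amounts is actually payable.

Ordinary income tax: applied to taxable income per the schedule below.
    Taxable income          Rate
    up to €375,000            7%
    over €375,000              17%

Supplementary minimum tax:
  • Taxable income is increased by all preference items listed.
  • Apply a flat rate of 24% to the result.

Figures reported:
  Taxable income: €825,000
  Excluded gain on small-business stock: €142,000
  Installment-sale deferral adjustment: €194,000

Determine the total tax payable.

Ordinary income tax:
  €375,000 × 7% = €26,250
  €450,000 × 17% = €76,500
  → €102,750

Supplementary minimum tax:
  Adjusted income: €825,000 + €142,000 + €194,000 = €1,161,000
  €1,161,000 × 24% = €278,640

€278,640 > €102,750, so the supplementary minimum tax is the binding amount.

€278,640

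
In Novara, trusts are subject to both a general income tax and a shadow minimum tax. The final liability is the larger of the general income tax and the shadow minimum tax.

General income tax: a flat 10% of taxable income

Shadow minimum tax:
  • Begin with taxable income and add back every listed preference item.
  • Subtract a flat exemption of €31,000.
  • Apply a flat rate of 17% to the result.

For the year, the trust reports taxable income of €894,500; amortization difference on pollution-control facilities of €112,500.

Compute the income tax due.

€165,920

Shadow minimum tax:
  Adjusted income: €894,500 + €112,500 = €1,007,000
  Less exemption €31,000 → base €976,000
  €976,000 × 17% = €165,920

General income tax:
  €894,500 × 10% = €89,450

€165,920 > €89,450, so the shadow minimum tax is the binding amount.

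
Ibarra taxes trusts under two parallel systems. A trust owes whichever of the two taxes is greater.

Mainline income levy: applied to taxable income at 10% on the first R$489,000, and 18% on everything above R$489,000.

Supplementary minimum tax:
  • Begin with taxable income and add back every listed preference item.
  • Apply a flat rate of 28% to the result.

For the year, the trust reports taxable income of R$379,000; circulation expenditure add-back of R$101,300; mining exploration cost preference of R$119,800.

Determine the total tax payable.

Supplementary minimum tax:
  Adjusted income: R$379,000 + R$101,300 + R$119,800 = R$600,100
  R$600,100 × 28% = R$168,028

Mainline income levy:
  R$379,000 × 10% = R$37,900

R$168,028 > R$37,900, so the supplementary minimum tax is the binding amount.

R$168,028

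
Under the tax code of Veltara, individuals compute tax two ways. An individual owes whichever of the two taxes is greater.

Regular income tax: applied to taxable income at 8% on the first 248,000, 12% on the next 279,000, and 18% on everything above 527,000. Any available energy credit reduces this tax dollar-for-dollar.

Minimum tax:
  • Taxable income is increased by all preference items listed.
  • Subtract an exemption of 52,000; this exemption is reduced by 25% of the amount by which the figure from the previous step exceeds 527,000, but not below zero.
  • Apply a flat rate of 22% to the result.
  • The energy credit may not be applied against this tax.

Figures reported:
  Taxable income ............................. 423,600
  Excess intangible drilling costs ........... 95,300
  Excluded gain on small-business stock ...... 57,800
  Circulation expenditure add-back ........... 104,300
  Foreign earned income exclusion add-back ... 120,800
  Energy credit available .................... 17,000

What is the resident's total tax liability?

Regular income tax:
  248,000 × 8% = 19,840
  175,600 × 12% = 21,072
  → 40,912
  Less energy credit 17,000 → 23,912

Minimum tax:
  Adjusted income: 423,600 + 95,300 + 57,800 + 104,300 + 120,800 = 801,800
  Exemption: 25% × (801,800 − 527,000) = 68,700 ≥ 52,000, so the exemption is fully phased out
  Base: 801,800 − 0 = 801,800
  801,800 × 22% = 176,396

176,396 > 23,912, so the minimum tax is the binding amount.

176,396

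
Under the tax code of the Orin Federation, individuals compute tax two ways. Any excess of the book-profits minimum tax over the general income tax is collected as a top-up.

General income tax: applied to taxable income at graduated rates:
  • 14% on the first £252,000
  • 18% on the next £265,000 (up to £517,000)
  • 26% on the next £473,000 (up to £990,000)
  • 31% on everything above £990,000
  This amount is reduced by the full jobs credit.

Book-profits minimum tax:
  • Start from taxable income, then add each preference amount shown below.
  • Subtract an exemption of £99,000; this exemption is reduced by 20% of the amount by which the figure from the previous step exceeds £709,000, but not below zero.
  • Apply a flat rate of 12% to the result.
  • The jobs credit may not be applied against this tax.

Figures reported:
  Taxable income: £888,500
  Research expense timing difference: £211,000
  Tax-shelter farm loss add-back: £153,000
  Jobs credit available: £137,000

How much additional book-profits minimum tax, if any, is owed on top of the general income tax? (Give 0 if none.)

General income tax:
  £252,000 × 14% = £35,280
  £265,000 × 18% = £47,700
  £371,500 × 26% = £96,590
  → £179,570
  Less jobs credit £137,000 → £42,570

Book-profits minimum tax:
  Adjusted income: £888,500 + £211,000 + £153,000 = £1,252,500
  Exemption: 20% × (£1,252,500 − £709,000) = £108,700 ≥ £99,000, so the exemption is fully phased out
  Base: £1,252,500 − £0 = £1,252,500
  £1,252,500 × 12% = £150,300

Excess of book-profits minimum tax over general income tax: £150,300 − £42,570 = £107,730.

£107,730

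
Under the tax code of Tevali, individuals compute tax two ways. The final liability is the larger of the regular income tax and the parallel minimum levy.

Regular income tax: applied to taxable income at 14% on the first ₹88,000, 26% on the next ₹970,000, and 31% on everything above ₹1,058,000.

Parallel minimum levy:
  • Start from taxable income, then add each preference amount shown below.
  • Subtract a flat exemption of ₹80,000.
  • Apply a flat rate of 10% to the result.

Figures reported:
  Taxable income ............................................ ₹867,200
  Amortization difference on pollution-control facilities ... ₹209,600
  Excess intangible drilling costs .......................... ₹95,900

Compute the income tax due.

Parallel minimum levy:
  Adjusted income: ₹867,200 + ₹209,600 + ₹95,900 = ₹1,172,700
  Less exemption ₹80,000 → base ₹1,092,700
  ₹1,092,700 × 10% = ₹109,270

Regular income tax:
  ₹88,000 × 14% = ₹12,320
  ₹779,200 × 26% = ₹202,592
  → ₹214,912

₹214,912 > ₹109,270, so the regular income tax governs.

₹214,912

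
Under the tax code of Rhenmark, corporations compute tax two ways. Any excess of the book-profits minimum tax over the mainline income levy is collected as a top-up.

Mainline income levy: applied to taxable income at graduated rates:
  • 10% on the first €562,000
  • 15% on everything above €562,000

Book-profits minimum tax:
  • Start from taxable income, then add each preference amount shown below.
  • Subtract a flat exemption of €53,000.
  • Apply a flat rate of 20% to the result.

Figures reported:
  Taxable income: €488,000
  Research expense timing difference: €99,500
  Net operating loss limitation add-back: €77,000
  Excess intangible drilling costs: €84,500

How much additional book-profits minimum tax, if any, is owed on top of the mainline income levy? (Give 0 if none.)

Mainline income levy:
  €488,000 × 10% = €48,800

Book-profits minimum tax:
  Adjusted income: €488,000 + €99,500 + €77,000 + €84,500 = €749,000
  Less exemption €53,000 → base €696,000
  €696,000 × 20% = €139,200

Excess of book-profits minimum tax over mainline income levy: €139,200 − €48,800 = €90,400.

€90,400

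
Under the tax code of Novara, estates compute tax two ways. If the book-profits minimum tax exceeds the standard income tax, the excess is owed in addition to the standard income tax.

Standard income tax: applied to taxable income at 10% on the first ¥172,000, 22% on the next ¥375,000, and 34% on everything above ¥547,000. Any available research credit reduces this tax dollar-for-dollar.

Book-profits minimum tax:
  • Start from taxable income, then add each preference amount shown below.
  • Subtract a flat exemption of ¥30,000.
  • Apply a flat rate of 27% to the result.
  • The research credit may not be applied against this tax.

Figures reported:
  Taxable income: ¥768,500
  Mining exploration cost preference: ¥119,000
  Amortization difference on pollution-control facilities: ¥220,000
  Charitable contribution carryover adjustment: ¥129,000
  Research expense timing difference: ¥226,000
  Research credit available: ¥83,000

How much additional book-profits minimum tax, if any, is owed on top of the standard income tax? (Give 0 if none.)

¥294,765

Book-profits minimum tax:
  Adjusted income: ¥768,500 + ¥119,000 + ¥220,000 + ¥129,000 + ¥226,000 = ¥1,462,500
  Less exemption ¥30,000 → base ¥1,432,500
  ¥1,432,500 × 27% = ¥386,775

Standard income tax:
  ¥172,000 × 10% = ¥17,200
  ¥375,000 × 22% = ¥82,500
  ¥221,500 × 34% = ¥75,310
  → ¥175,010
  Less research credit ¥83,000 → ¥92,010

Excess of book-profits minimum tax over standard income tax: ¥386,775 − ¥92,010 = ¥294,765.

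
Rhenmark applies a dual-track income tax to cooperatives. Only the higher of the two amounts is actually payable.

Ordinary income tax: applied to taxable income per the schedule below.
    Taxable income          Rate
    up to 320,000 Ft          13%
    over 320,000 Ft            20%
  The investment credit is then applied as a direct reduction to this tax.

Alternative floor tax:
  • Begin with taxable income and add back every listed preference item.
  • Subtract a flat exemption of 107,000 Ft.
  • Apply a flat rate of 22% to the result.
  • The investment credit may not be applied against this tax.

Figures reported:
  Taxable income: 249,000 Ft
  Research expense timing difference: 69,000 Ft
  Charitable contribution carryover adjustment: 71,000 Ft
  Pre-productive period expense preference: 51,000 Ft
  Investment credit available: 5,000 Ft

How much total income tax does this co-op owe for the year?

73,260 Ft

Alternative floor tax:
  Adjusted income: 249,000 Ft + 69,000 Ft + 71,000 Ft + 51,000 Ft = 440,000 Ft
  Less exemption 107,000 Ft → base 333,000 Ft
  333,000 Ft × 22% = 73,260 Ft

Ordinary income tax:
  249,000 Ft × 13% = 32,370 Ft
  Less investment credit 5,000 Ft → 27,370 Ft

73,260 Ft > 27,370 Ft, so the alternative floor tax is the binding amount.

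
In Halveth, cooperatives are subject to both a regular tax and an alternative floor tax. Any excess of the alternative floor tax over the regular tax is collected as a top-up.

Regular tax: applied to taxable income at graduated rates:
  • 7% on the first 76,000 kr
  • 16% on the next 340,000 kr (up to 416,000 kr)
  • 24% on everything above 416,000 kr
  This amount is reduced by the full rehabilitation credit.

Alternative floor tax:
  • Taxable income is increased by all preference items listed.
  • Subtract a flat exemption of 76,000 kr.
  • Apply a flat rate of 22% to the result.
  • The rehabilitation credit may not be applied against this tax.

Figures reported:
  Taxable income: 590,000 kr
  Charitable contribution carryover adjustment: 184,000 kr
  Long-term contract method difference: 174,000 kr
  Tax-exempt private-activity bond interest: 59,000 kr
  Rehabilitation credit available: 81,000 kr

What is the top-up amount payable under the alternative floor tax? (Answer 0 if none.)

Alternative floor tax:
  Adjusted income: 590,000 kr + 184,000 kr + 174,000 kr + 59,000 kr = 1,007,000 kr
  Less exemption 76,000 kr → base 931,000 kr
  931,000 kr × 22% = 204,820 kr

Regular tax:
  76,000 kr × 7% = 5,320 kr
  340,000 kr × 16% = 54,400 kr
  174,000 kr × 24% = 41,760 kr
  → 101,480 kr
  Less rehabilitation credit 81,000 kr → 20,480 kr

Excess of alternative floor tax over regular tax: 204,820 kr − 20,480 kr = 184,340 kr.

184,340 kr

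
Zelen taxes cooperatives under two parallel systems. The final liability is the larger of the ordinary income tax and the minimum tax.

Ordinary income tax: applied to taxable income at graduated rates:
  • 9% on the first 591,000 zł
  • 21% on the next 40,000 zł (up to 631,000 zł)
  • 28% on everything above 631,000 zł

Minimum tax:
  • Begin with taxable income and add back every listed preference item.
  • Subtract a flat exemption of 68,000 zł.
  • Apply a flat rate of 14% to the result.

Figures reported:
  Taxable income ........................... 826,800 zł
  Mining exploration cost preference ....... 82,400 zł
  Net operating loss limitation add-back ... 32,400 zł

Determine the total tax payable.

122,304 zł

Minimum tax:
  Adjusted income: 826,800 zł + 82,400 zł + 32,400 zł = 941,600 zł
  Less exemption 68,000 zł → base 873,600 zł
  873,600 zł × 14% = 122,304 zł

Ordinary income tax:
  591,000 zł × 9% = 53,190 zł
  40,000 zł × 21% = 8,400 zł
  195,800 zł × 28% = 54,824 zł
  → 116,414 zł

122,304 zł > 116,414 zł, so the minimum tax is the binding amount.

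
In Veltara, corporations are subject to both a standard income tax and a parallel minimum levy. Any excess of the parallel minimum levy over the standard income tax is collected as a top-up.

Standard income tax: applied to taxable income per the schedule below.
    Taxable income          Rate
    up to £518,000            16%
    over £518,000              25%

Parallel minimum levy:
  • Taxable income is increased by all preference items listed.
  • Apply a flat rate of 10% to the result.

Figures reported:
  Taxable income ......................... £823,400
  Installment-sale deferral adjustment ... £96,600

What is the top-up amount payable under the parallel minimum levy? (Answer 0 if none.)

Standard income tax:
  £518,000 × 16% = £82,880
  £305,400 × 25% = £76,350
  → £159,230

Parallel minimum levy:
  Adjusted income: £823,400 + £96,600 = £920,000
  £920,000 × 10% = £92,000

£92,000 ≤ £159,230, so no add-on is due.

£0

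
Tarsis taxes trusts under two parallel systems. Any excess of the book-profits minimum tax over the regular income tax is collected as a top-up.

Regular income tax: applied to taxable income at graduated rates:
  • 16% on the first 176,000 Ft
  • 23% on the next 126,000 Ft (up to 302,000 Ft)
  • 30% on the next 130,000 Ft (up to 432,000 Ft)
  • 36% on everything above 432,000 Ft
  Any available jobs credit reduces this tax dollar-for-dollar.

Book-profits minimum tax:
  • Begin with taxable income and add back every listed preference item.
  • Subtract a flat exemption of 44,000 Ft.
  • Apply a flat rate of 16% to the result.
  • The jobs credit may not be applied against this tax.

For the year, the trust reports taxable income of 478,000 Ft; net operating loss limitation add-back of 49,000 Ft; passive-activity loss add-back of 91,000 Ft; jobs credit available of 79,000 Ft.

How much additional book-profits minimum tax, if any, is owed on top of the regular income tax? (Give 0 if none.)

Book-profits minimum tax:
  Adjusted income: 478,000 Ft + 49,000 Ft + 91,000 Ft = 618,000 Ft
  Less exemption 44,000 Ft → base 574,000 Ft
  574,000 Ft × 16% = 91,840 Ft

Regular income tax:
  176,000 Ft × 16% = 28,160 Ft
  126,000 Ft × 23% = 28,980 Ft
  130,000 Ft × 30% = 39,000 Ft
  46,000 Ft × 36% = 16,560 Ft
  → 112,700 Ft
  Less jobs credit 79,000 Ft → 33,700 Ft

Excess of book-profits minimum tax over regular income tax: 91,840 Ft − 33,700 Ft = 58,140 Ft.

58,140 Ft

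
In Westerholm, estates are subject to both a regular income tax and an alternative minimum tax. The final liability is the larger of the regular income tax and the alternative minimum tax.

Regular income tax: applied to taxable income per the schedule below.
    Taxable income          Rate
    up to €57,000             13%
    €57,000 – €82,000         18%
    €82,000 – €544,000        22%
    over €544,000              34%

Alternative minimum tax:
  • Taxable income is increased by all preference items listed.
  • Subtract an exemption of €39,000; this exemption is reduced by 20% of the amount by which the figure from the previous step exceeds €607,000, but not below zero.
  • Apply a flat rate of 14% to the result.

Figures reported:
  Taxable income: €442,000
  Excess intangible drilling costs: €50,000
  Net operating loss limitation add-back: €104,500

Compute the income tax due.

Regular income tax:
  €57,000 × 13% = €7,410
  €25,000 × 18% = €4,500
  €360,000 × 22% = €79,200
  → €91,110

Alternative minimum tax:
  Adjusted income: €442,000 + €50,000 + €104,500 = €596,500
  Exemption: €596,500 ≤ €607,000, so full €39,000 applies
  Base: €596,500 − €39,000 = €557,500
  €557,500 × 14% = €78,050

€91,110 > €78,050, so the regular income tax governs.

€91,110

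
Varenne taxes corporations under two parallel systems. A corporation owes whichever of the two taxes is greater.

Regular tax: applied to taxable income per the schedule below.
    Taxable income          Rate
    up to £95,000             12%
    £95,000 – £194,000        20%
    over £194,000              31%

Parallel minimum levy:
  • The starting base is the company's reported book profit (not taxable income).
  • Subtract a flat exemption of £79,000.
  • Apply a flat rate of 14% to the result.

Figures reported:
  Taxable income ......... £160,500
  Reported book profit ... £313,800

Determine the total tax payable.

Regular tax:
  £95,000 × 12% = £11,400
  £65,500 × 20% = £13,100
  → £24,500

Parallel minimum levy:
  Base (reported book profit): £313,800
  Less exemption £79,000 → base £234,800
  £234,800 × 14% = £32,872

£32,872 > £24,500, so the parallel minimum levy is the binding amount.

£32,872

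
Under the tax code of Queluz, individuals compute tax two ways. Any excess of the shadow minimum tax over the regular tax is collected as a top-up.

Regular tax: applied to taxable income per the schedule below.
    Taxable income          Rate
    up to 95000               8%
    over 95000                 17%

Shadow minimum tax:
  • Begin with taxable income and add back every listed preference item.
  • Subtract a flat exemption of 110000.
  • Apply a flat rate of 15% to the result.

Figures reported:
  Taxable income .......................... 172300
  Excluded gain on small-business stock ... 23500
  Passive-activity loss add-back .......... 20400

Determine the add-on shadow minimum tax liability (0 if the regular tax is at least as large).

Shadow minimum tax:
  Adjusted income: 172300 + 23500 + 20400 = 216200
  Less exemption 110000 → base 106200
  106200 × 15% = 15930

Regular tax:
  95000 × 8% = 7600
  77300 × 17% = 13141
  → 20741

15930 ≤ 20741, so no add-on is due.

0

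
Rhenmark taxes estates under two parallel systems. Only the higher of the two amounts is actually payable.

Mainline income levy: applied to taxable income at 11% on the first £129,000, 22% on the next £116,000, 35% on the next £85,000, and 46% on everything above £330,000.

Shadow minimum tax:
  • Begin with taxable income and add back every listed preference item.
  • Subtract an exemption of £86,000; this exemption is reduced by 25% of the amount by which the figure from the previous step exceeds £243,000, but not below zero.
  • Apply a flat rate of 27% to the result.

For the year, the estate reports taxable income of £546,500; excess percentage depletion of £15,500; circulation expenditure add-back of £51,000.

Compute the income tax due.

Mainline income levy:
  £129,000 × 11% = £14,190
  £116,000 × 22% = £25,520
  £85,000 × 35% = £29,750
  £216,500 × 46% = £99,590
  → £169,050

Shadow minimum tax:
  Adjusted income: £546,500 + £15,500 + £51,000 = £613,000
  Exemption: 25% × (£613,000 − £243,000) = £92,500 ≥ £86,000, so the exemption is fully phased out
  Base: £613,000 − £0 = £613,000
  £613,000 × 27% = £165,510

£169,050 > £165,510, so the mainline income levy governs.

£169,050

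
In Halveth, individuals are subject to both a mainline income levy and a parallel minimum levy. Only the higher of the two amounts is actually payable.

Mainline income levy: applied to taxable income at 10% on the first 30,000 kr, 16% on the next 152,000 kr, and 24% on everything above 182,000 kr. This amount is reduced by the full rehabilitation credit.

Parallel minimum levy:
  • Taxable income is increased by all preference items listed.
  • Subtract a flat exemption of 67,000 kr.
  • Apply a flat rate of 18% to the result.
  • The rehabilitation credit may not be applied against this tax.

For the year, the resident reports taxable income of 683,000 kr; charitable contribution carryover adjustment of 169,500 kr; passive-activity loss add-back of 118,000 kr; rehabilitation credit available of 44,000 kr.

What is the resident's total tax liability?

Parallel minimum levy:
  Adjusted income: 683,000 kr + 169,500 kr + 118,000 kr = 970,500 kr
  Less exemption 67,000 kr → base 903,500 kr
  903,500 kr × 18% = 162,630 kr

Mainline income levy:
  30,000 kr × 10% = 3,000 kr
  152,000 kr × 16% = 24,320 kr
  501,000 kr × 24% = 120,240 kr
  → 147,560 kr
  Less rehabilitation credit 44,000 kr → 103,560 kr

162,630 kr > 103,560 kr, so the parallel minimum levy is the binding amount.

162,630 kr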